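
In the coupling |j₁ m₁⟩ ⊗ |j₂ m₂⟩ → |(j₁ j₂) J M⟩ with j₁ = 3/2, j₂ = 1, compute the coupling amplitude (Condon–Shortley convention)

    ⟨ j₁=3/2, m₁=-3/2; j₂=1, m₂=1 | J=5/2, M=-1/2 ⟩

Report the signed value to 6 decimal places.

+√(1/10) ≈ +0.316228

√[6·0!3!2!/6! · 0!3!2!0!2!3!] = √(72/5)
  +(−1)^0/∏(0,0,3,2,0,0)! = 1/12  (running 1/12)
⟨..|..⟩ = √(72/5)·(1/12) = +0.316228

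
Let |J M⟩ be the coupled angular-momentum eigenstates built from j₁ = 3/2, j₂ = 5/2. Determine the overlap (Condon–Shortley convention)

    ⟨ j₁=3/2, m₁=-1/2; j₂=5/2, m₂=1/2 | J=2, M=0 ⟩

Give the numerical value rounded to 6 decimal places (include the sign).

−√(1/14) = -0.267261

triangle: 2!·1!·3!/7! = 12/5040
(j±m)!: 1!·2!·3!·2!·2!·2! = 96
prefactor² = (2J+1)·Δ·N² = 8/7
  k=1: −1/(1!·1!·1!·2!·0!·1!) = -1/2
  k=2: +1/(2!·0!·0!·1!·1!·2!) = 1/4
Σ = -1/4  ⇒  CG² = 8/7·(-1/4)² = 1/14
CG = −√(1/14) = -0.267261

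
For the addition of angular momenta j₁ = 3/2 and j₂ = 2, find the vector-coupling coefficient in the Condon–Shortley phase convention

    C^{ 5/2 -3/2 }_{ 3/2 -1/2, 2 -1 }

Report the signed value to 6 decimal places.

√[6·1!2!3!/7! · 1!2!1!3!1!4!] = √(144/35)
  +(−1)^0/∏(0,1,2,1,0,2)! = 1/4  (running 1/4)
  +(−1)^1/∏(1,0,1,0,1,3)! = -1/6  (running 1/12)
⟨..|..⟩ = √(144/35)·(1/12) = +0.169031

+√(1/35) = +0.169031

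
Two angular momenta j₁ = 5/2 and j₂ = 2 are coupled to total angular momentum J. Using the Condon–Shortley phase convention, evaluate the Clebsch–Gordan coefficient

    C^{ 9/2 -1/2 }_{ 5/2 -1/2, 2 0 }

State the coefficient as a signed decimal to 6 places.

+0.690066

triangle: 0!*5!*4!/10! = 2880/3628800
(j±m)!: 2!*3!*2!*2!*4!*5! = 138240
prefactor² = (2J+1)*Δ*N² = 7680/7
  k=0: +1/(0!*0!*3!*2!*2!*2!) = 1/48
Σ = 1/48  ⇒  CG² = 7680/7*1/48² = 10/21
CG = +√(10/21) = +0.690066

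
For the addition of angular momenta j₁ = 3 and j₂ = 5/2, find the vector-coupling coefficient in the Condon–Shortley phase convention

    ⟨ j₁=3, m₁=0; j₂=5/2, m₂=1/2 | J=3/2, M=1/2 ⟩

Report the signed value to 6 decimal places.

√[4·4!2!1!/8! · 3!3!3!2!2!1!] = √(144/35)
  +(−1)^2/∏(2,2,1,1,1,0)! = 1/4  (running 1/4)
  +(−1)^3/∏(3,1,0,0,2,1)! = -1/12  (running 1/6)
⟨..|..⟩ = √(144/35)·(1/6) = +0.338062

+0.338062  (= +√(4/35))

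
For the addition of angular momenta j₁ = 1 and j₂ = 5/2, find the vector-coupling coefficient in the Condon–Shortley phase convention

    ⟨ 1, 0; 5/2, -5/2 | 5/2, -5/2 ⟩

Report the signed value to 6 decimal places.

+0.845154  (= +√(5/7))

triangle: 1!·1!·4!/7! = 24/5040
(j±m)!: 1!·1!·0!·5!·0!·5! = 14400
prefactor² = (2J+1)·Δ·N² = 2880/7
  k=0: +1/(0!·1!·1!·0!·0!·4!) = 1/24
Σ = 1/24  ⇒  CG² = 2880/7·1/24² = 5/7
CG = +√(5/7) = +0.845154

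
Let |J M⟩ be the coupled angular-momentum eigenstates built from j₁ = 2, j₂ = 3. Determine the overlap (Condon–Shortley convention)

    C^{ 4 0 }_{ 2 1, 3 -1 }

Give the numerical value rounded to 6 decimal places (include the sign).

+√(5/14) ≈ +0.597614

triangle: 1!·3!·5!/10! = 720/3628800
(j±m)!: 3!·1!·2!·4!·4!·4! = 165888
prefactor² = (2J+1)·Δ·N² = 10368/35
  k=0: +1/(0!·1!·1!·2!·2!·3!) = 1/24
  k=1: −1/(1!·0!·0!·1!·3!·4!) = -1/144
Σ = 5/144  ⇒  CG² = 10368/35·5/144² = 5/14
CG = +√(5/14) = +0.597614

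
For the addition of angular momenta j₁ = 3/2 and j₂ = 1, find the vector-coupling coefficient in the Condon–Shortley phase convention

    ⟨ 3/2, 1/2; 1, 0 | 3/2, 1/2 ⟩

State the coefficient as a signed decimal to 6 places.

√[4·1!2!1!/5! · 2!1!1!1!2!1!] = √(4/15)
  +(−1)^0/∏(0,1,1,1,1,0)! = 1  (running 1)
  +(−1)^1/∏(1,0,0,0,2,1)! = -1/2  (running 1/2)
⟨..|..⟩ = √(4/15)·(1/2) = +0.258199

+0.258199  (= +√(1/15))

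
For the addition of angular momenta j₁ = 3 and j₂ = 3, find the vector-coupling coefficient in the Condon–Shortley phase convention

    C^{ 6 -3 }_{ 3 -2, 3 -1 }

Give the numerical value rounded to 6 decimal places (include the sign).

+0.639602

√[13·0!6!6!/13! · 1!5!2!4!3!9!] = √(149299200/11)
  +(−1)^0/∏(0,0,5,2,1,4)! = 1/5760  (running 1/5760)
⟨..|..⟩ = √(149299200/11)·(1/5760) = +0.639602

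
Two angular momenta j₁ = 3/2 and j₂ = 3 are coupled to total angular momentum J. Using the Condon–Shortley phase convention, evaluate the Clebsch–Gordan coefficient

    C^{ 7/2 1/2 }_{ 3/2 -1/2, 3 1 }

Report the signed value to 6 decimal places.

-0.534522  (= −√(2/7))

j₁+j₂−J=1  J+j₁−j₂=2  J−j₁+j₂=5  j₁+j₂+J+1=9
(j₁±m₁, j₂±m₂, J±M) = (1,2,4,2,4,3)
P² = 512/7
sum k=0..1:
  [0] +1/48 = 1/48
  [1] −1/12 = -1/12
S = -1/16
C² = P²·S² = 2/7 ; C = -0.534522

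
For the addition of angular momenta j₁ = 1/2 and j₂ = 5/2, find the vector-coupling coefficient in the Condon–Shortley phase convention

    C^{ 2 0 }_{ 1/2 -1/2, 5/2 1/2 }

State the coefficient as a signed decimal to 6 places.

-0.707107  (= −√(1/2))

triangle: 1!*0!*4!/6! = 24/720
(j±m)!: 0!*1!*3!*2!*2!*2! = 48
prefactor² = (2J+1)*Δ*N² = 8
  k=1: −1/(1!*0!*0!*2!*0!*2!) = -1/4
Σ = -1/4  ⇒  CG² = 8*(-1/4)² = 1/2
CG = −√(1/2) = -0.707107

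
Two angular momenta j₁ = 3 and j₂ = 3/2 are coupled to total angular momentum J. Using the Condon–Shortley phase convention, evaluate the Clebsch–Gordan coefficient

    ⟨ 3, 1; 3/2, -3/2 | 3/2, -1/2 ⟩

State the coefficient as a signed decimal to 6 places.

+√(4/35) = +0.338062

triangle: 3!·3!·0!/7! = 36/5040
(j±m)!: 4!·2!·0!·3!·1!·2! = 576
prefactor² = (2J+1)·Δ·N² = 576/35
  k=0: +1/(0!·3!·2!·0!·1!·0!) = 1/12
Σ = 1/12  ⇒  CG² = 576/35·1/12² = 4/35
CG = +√(4/35) = +0.338062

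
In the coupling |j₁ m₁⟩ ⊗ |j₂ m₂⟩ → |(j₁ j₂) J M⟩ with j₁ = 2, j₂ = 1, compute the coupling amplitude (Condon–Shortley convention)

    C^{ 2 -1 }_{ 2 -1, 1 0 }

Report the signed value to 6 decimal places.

j₁+j₂−J=1  J+j₁−j₂=3  J−j₁+j₂=1  j₁+j₂+J+1=6
(j₁±m₁, j₂±m₂, J±M) = (1,3,1,1,1,3)
P² = 3/2
sum k=0..1:
  [0] +1/6 = 1/6
  [1] −1/2 = -1/2
S = -1/3
C² = P²·S² = 1/6 ; C = -0.408248

-0.408248  (= −√(1/6))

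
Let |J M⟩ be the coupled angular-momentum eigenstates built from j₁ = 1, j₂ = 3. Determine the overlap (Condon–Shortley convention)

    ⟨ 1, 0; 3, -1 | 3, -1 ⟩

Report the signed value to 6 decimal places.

+0.288675  (= +√(1/12))

√[7·1!1!5!/8! · 1!1!2!4!2!4!] = √(48)
  +(−1)^0/∏(0,1,1,2,0,3)! = 1/12  (running 1/12)
  +(−1)^1/∏(1,0,0,1,1,4)! = -1/24  (running 1/24)
⟨..|..⟩ = √(48)·(1/24) = +0.288675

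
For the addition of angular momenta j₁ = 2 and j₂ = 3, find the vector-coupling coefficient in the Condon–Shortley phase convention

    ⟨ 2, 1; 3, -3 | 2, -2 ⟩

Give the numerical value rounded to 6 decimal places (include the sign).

+√(5/14) ≈ +0.597614

√[5·3!1!3!/8! · 3!1!0!6!0!4!] = √(3240/7)
  +(−1)^0/∏(0,3,1,0,0,3)! = 1/36  (running 1/36)
⟨..|..⟩ = √(3240/7)·(1/36) = +0.597614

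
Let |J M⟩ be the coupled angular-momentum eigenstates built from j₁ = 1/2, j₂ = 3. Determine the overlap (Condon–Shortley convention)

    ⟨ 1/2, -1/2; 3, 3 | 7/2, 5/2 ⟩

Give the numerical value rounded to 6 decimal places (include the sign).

+0.377964  (= +√(1/7))

√[8·0!1!6!/8! · 0!1!6!0!6!1!] = √(518400/7)
  +(−1)^0/∏(0,0,1,6,0,0)! = 1/720  (running 1/720)
⟨..|..⟩ = √(518400/7)·(1/720) = +0.377964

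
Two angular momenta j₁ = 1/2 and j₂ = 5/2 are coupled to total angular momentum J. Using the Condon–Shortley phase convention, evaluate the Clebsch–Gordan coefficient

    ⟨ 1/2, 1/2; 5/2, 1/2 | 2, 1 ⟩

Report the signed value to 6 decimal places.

√[5·1!0!4!/6! · 1!0!3!2!3!1!] = √(12)
  +(−1)^0/∏(0,1,0,3,0,1)! = 1/6  (running 1/6)
⟨..|..⟩ = √(12)·(1/6) = +0.577350

+0.577350  (= +√(1/3))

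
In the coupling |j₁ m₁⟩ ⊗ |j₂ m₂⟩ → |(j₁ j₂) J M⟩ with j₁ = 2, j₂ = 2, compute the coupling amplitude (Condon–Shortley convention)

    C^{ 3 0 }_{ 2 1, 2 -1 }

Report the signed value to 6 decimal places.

+0.632456  (= +√(2/5))

j₁+j₂−J=1  J+j₁−j₂=3  J−j₁+j₂=3  j₁+j₂+J+1=8
(j₁±m₁, j₂±m₂, J±M) = (3,1,1,3,3,3)
P² = 81/10
sum k=0..1:
  [0] +1/4 = 1/4
  [1] −1/36 = -1/36
S = 2/9
C² = P²·S² = 2/5 ; C = +0.632456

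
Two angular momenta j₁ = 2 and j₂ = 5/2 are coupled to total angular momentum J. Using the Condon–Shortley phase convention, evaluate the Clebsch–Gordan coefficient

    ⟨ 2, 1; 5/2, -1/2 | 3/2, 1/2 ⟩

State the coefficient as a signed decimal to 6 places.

-0.487950  (= −√(5/21))

triangle: 3!·1!·2!/7! = 12/5040
(j±m)!: 3!·1!·2!·3!·2!·1! = 144
prefactor² = (2J+1)·Δ·N² = 48/35
  k=0: +1/(0!·3!·1!·2!·0!·0!) = 1/12
  k=1: −1/(1!·2!·0!·1!·1!·1!) = -1/2
Σ = -5/12  ⇒  CG² = 48/35·(-5/12)² = 5/21
CG = −√(5/21) = -0.487950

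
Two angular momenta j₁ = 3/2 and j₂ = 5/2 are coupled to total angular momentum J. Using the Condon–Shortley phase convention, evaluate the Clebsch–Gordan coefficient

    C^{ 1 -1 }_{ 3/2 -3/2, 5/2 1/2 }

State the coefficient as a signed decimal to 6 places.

-0.223607  (= −√(1/20))

triangle: 3!·0!·2!/6! = 12/720
(j±m)!: 0!·3!·3!·2!·0!·2! = 144
prefactor² = (2J+1)·Δ·N² = 36/5
  k=3: −1/(3!·0!·0!·0!·0!·2!) = -1/12
Σ = -1/12  ⇒  CG² = 36/5·(-1/12)² = 1/20
CG = −√(1/20) = -0.223607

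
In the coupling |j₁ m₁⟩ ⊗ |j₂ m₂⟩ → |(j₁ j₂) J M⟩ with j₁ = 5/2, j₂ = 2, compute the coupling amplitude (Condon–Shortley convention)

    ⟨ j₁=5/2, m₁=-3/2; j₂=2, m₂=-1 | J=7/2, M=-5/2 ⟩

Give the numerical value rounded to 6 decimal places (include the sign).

-0.125988  (= −√(1/63))

triangle: 1!*4!*3!/9! = 144/362880
(j±m)!: 1!*4!*1!*3!*1!*6! = 103680
prefactor² = (2J+1)*Δ*N² = 2304/7
  k=0: +1/(0!*1!*4!*1!*0!*2!) = 1/48
  k=1: −1/(1!*0!*3!*0!*1!*3!) = -1/36
Σ = -1/144  ⇒  CG² = 2304/7*(-1/144)² = 1/63
CG = −√(1/63) = -0.125988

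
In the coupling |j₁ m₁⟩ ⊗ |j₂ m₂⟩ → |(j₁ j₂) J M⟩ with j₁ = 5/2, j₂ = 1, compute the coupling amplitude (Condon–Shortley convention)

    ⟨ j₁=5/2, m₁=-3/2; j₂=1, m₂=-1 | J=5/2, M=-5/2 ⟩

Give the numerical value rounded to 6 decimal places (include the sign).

triangle: 1!·4!·1!/7! = 24/5040
(j±m)!: 1!·4!·0!·2!·0!·5! = 5760
prefactor² = (2J+1)·Δ·N² = 1152/7
  k=0: +1/(0!·1!·4!·0!·0!·1!) = 1/24
Σ = 1/24  ⇒  CG² = 1152/7·1/24² = 2/7
CG = +√(2/7) = +0.534522

+0.534522  (= +√(2/7))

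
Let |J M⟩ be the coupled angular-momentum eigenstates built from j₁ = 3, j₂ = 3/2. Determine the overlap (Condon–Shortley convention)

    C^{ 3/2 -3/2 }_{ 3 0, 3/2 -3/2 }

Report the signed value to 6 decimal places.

+√(1/35) = +0.169031

j₁+j₂−J=3  J+j₁−j₂=3  J−j₁+j₂=0  j₁+j₂+J+1=7
(j₁±m₁, j₂±m₂, J±M) = (3,3,0,3,0,3)
P² = 1296/35
sum k=0..0:
  [0] +1/36 = 1/36
S = 1/36
C² = P²·S² = 1/35 ; C = +0.169031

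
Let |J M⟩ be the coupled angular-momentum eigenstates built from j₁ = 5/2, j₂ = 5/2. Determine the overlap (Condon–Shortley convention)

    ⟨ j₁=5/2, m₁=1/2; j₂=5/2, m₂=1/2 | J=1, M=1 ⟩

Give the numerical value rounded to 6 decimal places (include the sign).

√[3·4!1!1!/7! · 3!2!3!2!2!0!] = √(144/35)
  +(−1)^2/∏(2,2,0,1,1,0)! = 1/4  (running 1/4)
⟨..|..⟩ = √(144/35)·(1/4) = +0.507093

+√(9/35) ≈ +0.507093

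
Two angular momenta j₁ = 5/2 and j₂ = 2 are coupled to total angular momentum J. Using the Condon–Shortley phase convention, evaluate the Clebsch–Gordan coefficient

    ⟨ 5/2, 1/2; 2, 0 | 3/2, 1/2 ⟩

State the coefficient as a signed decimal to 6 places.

−√(2/35) = -0.239046

j₁+j₂−J=3  J+j₁−j₂=2  J−j₁+j₂=1  j₁+j₂+J+1=7
(j₁±m₁, j₂±m₂, J±M) = (3,2,2,2,2,1)
P² = 32/35
sum k=1..2:
  [1] −1/2 = -1/2
  [2] +1/4 = 1/4
S = -1/4
C² = P²·S² = 2/35 ; C = -0.239046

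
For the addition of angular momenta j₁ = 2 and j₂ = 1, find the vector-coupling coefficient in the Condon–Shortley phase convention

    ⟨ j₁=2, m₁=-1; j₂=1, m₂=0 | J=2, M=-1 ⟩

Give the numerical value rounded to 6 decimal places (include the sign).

√[5·1!3!1!/6! · 1!3!1!1!1!3!] = √(3/2)
  +(−1)^0/∏(0,1,3,1,0,0)! = 1/6  (running 1/6)
  +(−1)^1/∏(1,0,2,0,1,1)! = -1/2  (running -1/3)
⟨..|..⟩ = √(3/2)·(-1/3) = -0.408248

−√(1/6) = -0.408248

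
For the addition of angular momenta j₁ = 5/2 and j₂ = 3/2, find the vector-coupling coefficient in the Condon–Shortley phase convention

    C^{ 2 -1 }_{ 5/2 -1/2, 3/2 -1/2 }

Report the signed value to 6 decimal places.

−√(25/84) ≈ -0.545545

triangle: 2!*3!*1!/7! = 12/5040
(j±m)!: 2!*3!*1!*2!*1!*3! = 144
prefactor² = (2J+1)*Δ*N² = 12/7
  k=0: +1/(0!*2!*3!*1!*0!*0!) = 1/12
  k=1: −1/(1!*1!*2!*0!*1!*1!) = -1/2
Σ = -5/12  ⇒  CG² = 12/7*(-5/12)² = 25/84
CG = −√(25/84) = -0.545545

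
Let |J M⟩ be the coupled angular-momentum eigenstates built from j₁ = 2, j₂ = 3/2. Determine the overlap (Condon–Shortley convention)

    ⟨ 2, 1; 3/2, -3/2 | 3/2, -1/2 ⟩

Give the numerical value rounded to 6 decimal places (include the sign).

+√(2/5) = +0.632456

triangle: 2!×2!×1!/6! = 4/720
(j±m)!: 3!×1!×0!×3!×1!×2! = 72
prefactor² = (2J+1)×Δ×N² = 8/5
  k=0: +1/(0!×2!×1!×0!×1!×1!) = 1/2
Σ = 1/2  ⇒  CG² = 8/5×1/2² = 2/5
CG = +√(2/5) = +0.632456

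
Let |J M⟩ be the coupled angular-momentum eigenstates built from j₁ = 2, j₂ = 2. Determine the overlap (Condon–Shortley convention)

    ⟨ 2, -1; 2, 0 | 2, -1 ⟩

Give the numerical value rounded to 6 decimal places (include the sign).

−√(1/14) = -0.267261

√[5·2!2!2!/7! · 1!3!2!2!1!3!] = √(8/7)
  +(−1)^1/∏(1,1,2,1,0,1)! = -1/2  (running -1/2)
  +(−1)^2/∏(2,0,1,0,1,2)! = 1/4  (running -1/4)
⟨..|..⟩ = √(8/7)·(-1/4) = -0.267261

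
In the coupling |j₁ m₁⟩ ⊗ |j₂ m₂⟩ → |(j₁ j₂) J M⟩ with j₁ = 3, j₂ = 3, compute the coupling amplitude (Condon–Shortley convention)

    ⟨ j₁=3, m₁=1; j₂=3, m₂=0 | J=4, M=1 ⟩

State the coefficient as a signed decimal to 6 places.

-0.312094  (= −√(15/154))

√[9·2!4!4!/11! · 4!2!3!3!5!3!] = √(124416/385)
  +(−1)^0/∏(0,2,2,3,2,1)! = 1/48  (running 1/48)
  +(−1)^1/∏(1,1,1,2,3,2)! = -1/24  (running -1/48)
  +(−1)^2/∏(2,0,0,1,4,3)! = 1/288  (running -5/288)
⟨..|..⟩ = √(124416/385)·(-5/288) = -0.312094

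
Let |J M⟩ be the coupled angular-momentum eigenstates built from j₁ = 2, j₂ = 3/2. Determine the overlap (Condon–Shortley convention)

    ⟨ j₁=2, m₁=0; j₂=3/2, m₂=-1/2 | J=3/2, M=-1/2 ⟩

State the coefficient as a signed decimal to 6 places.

-0.447214

triangle: 2!·2!·1!/6! = 4/720
(j±m)!: 2!·2!·1!·2!·1!·2! = 16
prefactor² = (2J+1)·Δ·N² = 16/45
  k=0: +1/(0!·2!·2!·1!·0!·0!) = 1/4
  k=1: −1/(1!·1!·1!·0!·1!·1!) = -1
Σ = -3/4  ⇒  CG² = 16/45·(-3/4)² = 1/5
CG = −√(1/5) = -0.447214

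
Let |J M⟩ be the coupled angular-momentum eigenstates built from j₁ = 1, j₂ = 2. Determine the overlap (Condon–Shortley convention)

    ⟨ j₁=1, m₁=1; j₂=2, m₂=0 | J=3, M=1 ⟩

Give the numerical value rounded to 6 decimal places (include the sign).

√[7·0!2!4!/7! · 2!0!2!2!4!2!] = √(128/5)
  +(−1)^0/∏(0,0,0,2,2,2)! = 1/8  (running 1/8)
⟨..|..⟩ = √(128/5)·(1/8) = +0.632456

+0.632456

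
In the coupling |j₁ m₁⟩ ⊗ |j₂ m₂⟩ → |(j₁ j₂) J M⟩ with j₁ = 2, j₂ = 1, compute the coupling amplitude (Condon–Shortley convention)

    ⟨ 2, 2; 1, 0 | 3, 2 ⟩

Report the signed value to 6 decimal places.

+0.577350

triangle: 0!·4!·2!/7! = 48/5040
(j±m)!: 4!·0!·1!·1!·5!·1! = 2880
prefactor² = (2J+1)·Δ·N² = 192
  k=0: +1/(0!·0!·0!·1!·4!·1!) = 1/24
Σ = 1/24  ⇒  CG² = 192·1/24² = 1/3
CG = +√(1/3) = +0.577350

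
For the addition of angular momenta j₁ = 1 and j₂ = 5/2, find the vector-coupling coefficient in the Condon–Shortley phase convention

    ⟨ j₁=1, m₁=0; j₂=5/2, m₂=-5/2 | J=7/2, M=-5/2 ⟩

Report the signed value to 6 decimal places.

+0.534522  (= +√(2/7))

√[8·0!2!5!/8! · 1!1!0!5!1!6!] = √(28800/7)
  +(−1)^0/∏(0,0,1,0,1,5)! = 1/120  (running 1/120)
⟨..|..⟩ = √(28800/7)·(1/120) = +0.534522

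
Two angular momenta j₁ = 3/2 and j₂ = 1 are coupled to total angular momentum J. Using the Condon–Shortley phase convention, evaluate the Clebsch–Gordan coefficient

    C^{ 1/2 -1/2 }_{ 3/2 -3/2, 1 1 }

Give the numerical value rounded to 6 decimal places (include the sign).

√[2·2!1!0!/4! · 0!3!2!0!0!1!] = √(2)
  +(−1)^2/∏(2,0,1,0,0,0)! = 1/2  (running 1/2)
⟨..|..⟩ = √(2)·(1/2) = +0.707107

+0.707107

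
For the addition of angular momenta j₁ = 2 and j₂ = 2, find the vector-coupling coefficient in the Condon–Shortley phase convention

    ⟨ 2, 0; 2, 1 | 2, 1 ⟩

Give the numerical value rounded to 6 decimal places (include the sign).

√[5·2!2!2!/7! · 2!2!3!1!3!1!] = √(8/7)
  +(−1)^1/∏(1,1,1,2,1,0)! = -1/2  (running -1/2)
  +(−1)^2/∏(2,0,0,1,2,1)! = 1/4  (running -1/4)
⟨..|..⟩ = √(8/7)·(-1/4) = -0.267261

-0.267261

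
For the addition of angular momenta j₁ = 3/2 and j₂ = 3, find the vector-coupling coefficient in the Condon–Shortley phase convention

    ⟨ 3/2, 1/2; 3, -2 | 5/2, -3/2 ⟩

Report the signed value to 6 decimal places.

+0.267261  (= +√(1/14))

j₁+j₂−J=2  J+j₁−j₂=1  J−j₁+j₂=4  j₁+j₂+J+1=8
(j₁±m₁, j₂±m₂, J±M) = (2,1,1,5,1,4)
P² = 288/7
sum k=0..1:
  [0] +1/12 = 1/12
  [1] −1/24 = -1/24
S = 1/24
C² = P²·S² = 1/14 ; C = +0.267261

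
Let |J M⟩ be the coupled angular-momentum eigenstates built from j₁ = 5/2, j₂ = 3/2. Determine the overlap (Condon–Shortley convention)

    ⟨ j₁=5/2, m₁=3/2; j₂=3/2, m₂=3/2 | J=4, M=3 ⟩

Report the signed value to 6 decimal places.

+√(5/8) = +0.790569

√[9·0!5!3!/9! · 4!1!3!0!7!1!] = √(12960)
  +(−1)^0/∏(0,0,1,3,4,0)! = 1/144  (running 1/144)
⟨..|..⟩ = √(12960)·(1/144) = +0.790569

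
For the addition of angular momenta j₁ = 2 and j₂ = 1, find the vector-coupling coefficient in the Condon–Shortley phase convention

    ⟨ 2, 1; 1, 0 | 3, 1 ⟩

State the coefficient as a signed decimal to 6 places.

j₁+j₂−J=0  J+j₁−j₂=4  J−j₁+j₂=2  j₁+j₂+J+1=7
(j₁±m₁, j₂±m₂, J±M) = (3,1,1,1,4,2)
P² = 96/5
sum k=0..0:
  [0] +1/6 = 1/6
S = 1/6
C² = P²·S² = 8/15 ; C = +0.730297

+0.730297  (= +√(8/15))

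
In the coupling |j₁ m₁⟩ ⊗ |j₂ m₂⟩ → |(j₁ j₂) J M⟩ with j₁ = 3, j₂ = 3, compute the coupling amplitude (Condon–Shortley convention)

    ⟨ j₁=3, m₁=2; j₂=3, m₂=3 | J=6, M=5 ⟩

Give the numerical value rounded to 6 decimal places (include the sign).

+√(1/2) ≈ +0.707107

j₁+j₂−J=0  J+j₁−j₂=6  J−j₁+j₂=6  j₁+j₂+J+1=13
(j₁±m₁, j₂±m₂, J±M) = (5,1,6,0,11,1)
P² = 3732480000
sum k=0..0:
  [0] +1/86400 = 1/86400
S = 1/86400
C² = P²·S² = 1/2 ; C = +0.707107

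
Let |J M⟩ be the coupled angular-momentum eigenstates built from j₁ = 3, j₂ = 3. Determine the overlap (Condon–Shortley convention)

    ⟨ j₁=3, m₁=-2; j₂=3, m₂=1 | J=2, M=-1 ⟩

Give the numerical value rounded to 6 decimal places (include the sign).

-0.422577  (= −√(5/28))

j₁+j₂−J=4  J+j₁−j₂=2  J−j₁+j₂=2  j₁+j₂+J+1=9
(j₁±m₁, j₂±m₂, J±M) = (1,5,4,2,1,3)
P² = 320/7
sum k=3..4:
  [3] −1/12 = -1/12
  [4] +1/48 = 1/48
S = -1/16
C² = P²·S² = 5/28 ; C = -0.422577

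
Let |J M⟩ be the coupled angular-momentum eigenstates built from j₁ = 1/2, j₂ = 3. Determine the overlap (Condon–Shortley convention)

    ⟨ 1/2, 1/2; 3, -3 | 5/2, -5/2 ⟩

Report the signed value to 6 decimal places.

+0.925820

√[6·1!0!5!/7! · 1!0!0!6!0!5!] = √(86400/7)
  +(−1)^0/∏(0,1,0,0,0,5)! = 1/120  (running 1/120)
⟨..|..⟩ = √(86400/7)·(1/120) = +0.925820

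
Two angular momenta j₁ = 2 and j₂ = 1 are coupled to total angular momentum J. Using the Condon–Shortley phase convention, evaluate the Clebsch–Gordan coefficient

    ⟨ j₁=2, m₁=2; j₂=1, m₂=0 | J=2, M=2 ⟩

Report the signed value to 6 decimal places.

+0.816497  (= +√(2/3))

√[5·1!3!1!/6! · 4!0!1!1!4!0!] = √(24)
  +(−1)^0/∏(0,1,0,1,3,0)! = 1/6  (running 1/6)
⟨..|..⟩ = √(24)·(1/6) = +0.816497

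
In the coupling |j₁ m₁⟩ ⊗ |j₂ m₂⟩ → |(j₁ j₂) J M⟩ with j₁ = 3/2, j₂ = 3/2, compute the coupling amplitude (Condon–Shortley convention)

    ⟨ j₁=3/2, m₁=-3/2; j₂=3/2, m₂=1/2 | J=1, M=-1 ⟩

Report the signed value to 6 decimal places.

+0.547723  (= +√(3/10))

j₁+j₂−J=2  J+j₁−j₂=1  J−j₁+j₂=1  j₁+j₂+J+1=5
(j₁±m₁, j₂±m₂, J±M) = (0,3,2,1,0,2)
P² = 6/5
sum k=2..2:
  [2] +1/2 = 1/2
S = 1/2
C² = P²·S² = 3/10 ; C = +0.547723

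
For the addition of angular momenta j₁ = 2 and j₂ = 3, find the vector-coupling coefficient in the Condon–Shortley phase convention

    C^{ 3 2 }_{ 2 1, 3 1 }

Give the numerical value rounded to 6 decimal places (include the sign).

-0.500000  (= −√(1/4))

triangle: 2!·2!·4!/9! = 96/362880
(j±m)!: 3!·1!·4!·2!·5!·1! = 34560
prefactor² = (2J+1)·Δ·N² = 64
  k=0: +1/(0!·2!·1!·4!·1!·0!) = 1/48
  k=1: −1/(1!·1!·0!·3!·2!·1!) = -1/12
Σ = -1/16  ⇒  CG² = 64·(-1/16)² = 1/4
CG = −√(1/4) = -0.500000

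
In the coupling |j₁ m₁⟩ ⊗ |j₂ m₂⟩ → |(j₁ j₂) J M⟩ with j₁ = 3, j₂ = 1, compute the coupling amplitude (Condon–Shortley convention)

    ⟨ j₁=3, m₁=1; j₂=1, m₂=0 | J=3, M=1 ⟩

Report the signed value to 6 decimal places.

+√(1/12) = +0.288675

triangle: 1!*5!*1!/8! = 120/40320
(j±m)!: 4!*2!*1!*1!*4!*2! = 2304
prefactor² = (2J+1)*Δ*N² = 48
  k=0: +1/(0!*1!*2!*1!*3!*0!) = 1/12
  k=1: −1/(1!*0!*1!*0!*4!*1!) = -1/24
Σ = 1/24  ⇒  CG² = 48*1/24² = 1/12
CG = +√(1/12) = +0.288675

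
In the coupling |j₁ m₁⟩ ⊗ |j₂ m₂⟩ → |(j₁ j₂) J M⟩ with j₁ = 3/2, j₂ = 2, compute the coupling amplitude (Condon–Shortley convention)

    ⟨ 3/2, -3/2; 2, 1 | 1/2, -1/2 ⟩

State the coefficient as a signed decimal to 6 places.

-0.316228  (= −√(1/10))

√[2·3!0!1!/5! · 0!3!3!1!0!1!] = √(18/5)
  +(−1)^3/∏(3,0,0,0,0,1)! = -1/6  (running -1/6)
⟨..|..⟩ = √(18/5)·(-1/6) = -0.316228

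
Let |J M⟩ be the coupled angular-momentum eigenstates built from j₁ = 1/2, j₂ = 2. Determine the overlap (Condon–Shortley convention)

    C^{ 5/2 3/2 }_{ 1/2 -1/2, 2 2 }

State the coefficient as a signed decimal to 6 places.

triangle: 0!*1!*4!/6! = 24/720
(j±m)!: 0!*1!*4!*0!*4!*1! = 576
prefactor² = (2J+1)*Δ*N² = 576/5
  k=0: +1/(0!*0!*1!*4!*0!*0!) = 1/24
Σ = 1/24  ⇒  CG² = 576/5*1/24² = 1/5
CG = +√(1/5) = +0.447214

+0.447214  (= +√(1/5))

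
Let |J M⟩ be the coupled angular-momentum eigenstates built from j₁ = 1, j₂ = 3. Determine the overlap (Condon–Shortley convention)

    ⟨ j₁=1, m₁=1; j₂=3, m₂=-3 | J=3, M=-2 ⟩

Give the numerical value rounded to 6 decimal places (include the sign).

+0.500000

j₁+j₂−J=1  J+j₁−j₂=1  J−j₁+j₂=5  j₁+j₂+J+1=8
(j₁±m₁, j₂±m₂, J±M) = (2,0,0,6,1,5)
P² = 3600
sum k=0..0:
  [0] +1/120 = 1/120
S = 1/120
C² = P²·S² = 1/4 ; C = +0.500000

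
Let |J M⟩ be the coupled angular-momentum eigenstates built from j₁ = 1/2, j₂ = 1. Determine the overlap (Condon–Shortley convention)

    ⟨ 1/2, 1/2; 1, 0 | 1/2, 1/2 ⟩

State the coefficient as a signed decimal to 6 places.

+√(1/3) ≈ +0.577350

triangle: 1!×0!×1!/3! = 1/6
(j±m)!: 1!×0!×1!×1!×1!×0! = 1
prefactor² = (2J+1)×Δ×N² = 1/3
  k=0: +1/(0!×1!×0!×1!×0!×0!) = 1
Σ = 1  ⇒  CG² = 1/3×1² = 1/3
CG = +√(1/3) = +0.577350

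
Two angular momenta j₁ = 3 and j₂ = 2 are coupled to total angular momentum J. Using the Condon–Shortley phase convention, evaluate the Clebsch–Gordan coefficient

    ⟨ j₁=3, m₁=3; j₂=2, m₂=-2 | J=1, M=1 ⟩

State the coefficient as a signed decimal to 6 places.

√[3·4!2!0!/7! · 6!0!0!4!2!0!] = √(6912/7)
  +(−1)^0/∏(0,4,0,0,2,0)! = 1/48  (running 1/48)
⟨..|..⟩ = √(6912/7)·(1/48) = +0.654654

+√(3/7) ≈ +0.654654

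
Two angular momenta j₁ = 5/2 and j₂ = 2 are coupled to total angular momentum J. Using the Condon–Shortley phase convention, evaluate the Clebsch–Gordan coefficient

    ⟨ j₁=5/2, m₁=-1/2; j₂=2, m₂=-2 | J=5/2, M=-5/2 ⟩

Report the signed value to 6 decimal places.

+0.462910

j₁+j₂−J=2  J+j₁−j₂=3  J−j₁+j₂=2  j₁+j₂+J+1=8
(j₁±m₁, j₂±m₂, J±M) = (2,3,0,4,0,5)
P² = 864/7
sum k=0..0:
  [0] +1/24 = 1/24
S = 1/24
C² = P²·S² = 3/14 ; C = +0.462910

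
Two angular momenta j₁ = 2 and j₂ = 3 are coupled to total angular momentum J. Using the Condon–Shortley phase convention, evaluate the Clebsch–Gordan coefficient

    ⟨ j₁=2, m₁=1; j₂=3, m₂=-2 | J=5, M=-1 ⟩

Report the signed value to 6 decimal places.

triangle: 0!*4!*6!/11! = 17280/39916800
(j±m)!: 3!*1!*1!*5!*4!*6! = 12441600
prefactor² = (2J+1)*Δ*N² = 414720/7
  k=0: +1/(0!*0!*1!*1!*3!*5!) = 1/720
Σ = 1/720  ⇒  CG² = 414720/7*1/720² = 4/35
CG = +√(4/35) = +0.338062

+0.338062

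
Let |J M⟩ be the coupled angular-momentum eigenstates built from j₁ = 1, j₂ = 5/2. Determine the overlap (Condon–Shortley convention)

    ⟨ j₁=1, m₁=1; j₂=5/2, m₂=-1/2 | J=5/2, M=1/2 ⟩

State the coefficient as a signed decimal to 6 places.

+√(18/35) = +0.717137

√[6·1!1!4!/7! · 2!0!2!3!3!2!] = √(288/35)
  +(−1)^0/∏(0,1,0,2,1,2)! = 1/4  (running 1/4)
⟨..|..⟩ = √(288/35)·(1/4) = +0.717137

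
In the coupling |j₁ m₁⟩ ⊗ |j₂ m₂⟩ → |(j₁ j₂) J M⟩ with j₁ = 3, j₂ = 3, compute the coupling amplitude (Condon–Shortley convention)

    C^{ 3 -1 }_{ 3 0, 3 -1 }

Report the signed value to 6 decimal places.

j₁+j₂−J=3  J+j₁−j₂=3  J−j₁+j₂=3  j₁+j₂+J+1=10
(j₁±m₁, j₂±m₂, J±M) = (3,3,2,4,2,4)
P² = 864/25
sum k=0..2:
  [0] +1/72 = 1/72
  [1] −1/8 = -1/8
  [2] +1/24 = 1/24
S = -5/72
C² = P²·S² = 1/6 ; C = -0.408248

−√(1/6) ≈ -0.408248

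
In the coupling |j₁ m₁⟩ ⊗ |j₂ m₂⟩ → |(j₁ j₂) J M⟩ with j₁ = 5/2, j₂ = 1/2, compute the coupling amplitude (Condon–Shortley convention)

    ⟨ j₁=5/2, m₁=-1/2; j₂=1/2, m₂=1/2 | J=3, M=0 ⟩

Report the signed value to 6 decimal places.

+0.707107

j₁+j₂−J=0  J+j₁−j₂=5  J−j₁+j₂=1  j₁+j₂+J+1=7
(j₁±m₁, j₂±m₂, J±M) = (2,3,1,0,3,3)
P² = 72
sum k=0..0:
  [0] +1/12 = 1/12
S = 1/12
C² = P²·S² = 1/2 ; C = +0.707107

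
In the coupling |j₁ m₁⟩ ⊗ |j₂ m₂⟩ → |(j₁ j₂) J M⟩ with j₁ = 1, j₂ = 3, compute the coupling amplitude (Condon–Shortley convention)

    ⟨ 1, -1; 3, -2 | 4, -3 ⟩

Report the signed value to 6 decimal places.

√[9·0!2!6!/9! · 0!2!1!5!1!7!] = √(43200)
  +(−1)^0/∏(0,0,2,1,0,5)! = 1/240  (running 1/240)
⟨..|..⟩ = √(43200)·(1/240) = +0.866025

+√(3/4) = +0.866025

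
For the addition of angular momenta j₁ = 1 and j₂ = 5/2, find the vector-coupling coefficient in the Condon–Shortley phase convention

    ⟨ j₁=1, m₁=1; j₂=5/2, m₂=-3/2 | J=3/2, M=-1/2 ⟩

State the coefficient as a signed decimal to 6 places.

j₁+j₂−J=2  J+j₁−j₂=0  J−j₁+j₂=3  j₁+j₂+J+1=6
(j₁±m₁, j₂±m₂, J±M) = (2,0,1,4,1,2)
P² = 32/5
sum k=0..0:
  [0] +1/4 = 1/4
S = 1/4
C² = P²·S² = 2/5 ; C = +0.632456

+0.632456  (= +√(2/5))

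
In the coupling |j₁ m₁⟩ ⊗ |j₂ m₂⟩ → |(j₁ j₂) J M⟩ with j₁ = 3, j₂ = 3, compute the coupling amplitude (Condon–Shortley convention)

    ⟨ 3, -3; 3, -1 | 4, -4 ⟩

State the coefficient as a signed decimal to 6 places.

√[9·2!4!4!/11! · 0!6!2!4!0!8!] = √(3981312/11)
  +(−1)^2/∏(2,0,4,0,0,4)! = 1/1152  (running 1/1152)
⟨..|..⟩ = √(3981312/11)·(1/1152) = +0.522233

+0.522233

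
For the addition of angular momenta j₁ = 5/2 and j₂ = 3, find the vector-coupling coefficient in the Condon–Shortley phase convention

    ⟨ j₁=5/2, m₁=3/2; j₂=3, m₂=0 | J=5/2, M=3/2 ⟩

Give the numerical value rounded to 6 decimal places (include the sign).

−√(7/30) = -0.483046

j₁+j₂−J=3  J+j₁−j₂=2  J−j₁+j₂=3  j₁+j₂+J+1=9
(j₁±m₁, j₂±m₂, J±M) = (4,1,3,3,4,1)
P² = 864/35
sum k=0..1:
  [0] +1/36 = 1/36
  [1] −1/8 = -1/8
S = -7/72
C² = P²·S² = 7/30 ; C = -0.483046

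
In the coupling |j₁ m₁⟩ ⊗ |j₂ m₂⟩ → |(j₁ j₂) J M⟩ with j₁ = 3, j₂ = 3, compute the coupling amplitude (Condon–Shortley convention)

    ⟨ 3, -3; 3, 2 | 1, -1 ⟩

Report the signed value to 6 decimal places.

√[3·5!1!1!/8! · 0!6!5!1!0!2!] = √(10800/7)
  +(−1)^5/∏(5,0,1,0,0,1)! = -1/120  (running -1/120)
⟨..|..⟩ = √(10800/7)·(-1/120) = -0.327327

−√(3/28) ≈ -0.327327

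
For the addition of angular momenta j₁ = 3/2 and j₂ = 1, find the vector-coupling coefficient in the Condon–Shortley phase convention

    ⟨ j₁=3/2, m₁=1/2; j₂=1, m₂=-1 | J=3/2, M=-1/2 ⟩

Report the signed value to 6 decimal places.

j₁+j₂−J=1  J+j₁−j₂=2  J−j₁+j₂=1  j₁+j₂+J+1=5
(j₁±m₁, j₂±m₂, J±M) = (2,1,0,2,1,2)
P² = 8/15
sum k=0..0:
  [0] +1/1 = 1
S = 1
C² = P²·S² = 8/15 ; C = +0.730297

+√(8/15) = +0.730297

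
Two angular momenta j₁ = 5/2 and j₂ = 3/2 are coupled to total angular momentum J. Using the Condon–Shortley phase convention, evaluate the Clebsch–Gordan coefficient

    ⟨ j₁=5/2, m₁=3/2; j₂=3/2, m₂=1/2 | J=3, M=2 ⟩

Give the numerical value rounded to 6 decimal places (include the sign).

+√(1/12) ≈ +0.288675

√[7·1!4!2!/8! · 4!1!2!1!5!1!] = √(48)
  +(−1)^0/∏(0,1,1,2,3,0)! = 1/12  (running 1/12)
  +(−1)^1/∏(1,0,0,1,4,1)! = -1/24  (running 1/24)
⟨..|..⟩ = √(48)·(1/24) = +0.288675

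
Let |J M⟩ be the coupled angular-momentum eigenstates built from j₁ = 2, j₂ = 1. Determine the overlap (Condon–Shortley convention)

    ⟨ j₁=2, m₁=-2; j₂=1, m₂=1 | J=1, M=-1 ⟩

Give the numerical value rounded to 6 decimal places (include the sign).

j₁+j₂−J=2  J+j₁−j₂=2  J−j₁+j₂=0  j₁+j₂+J+1=5
(j₁±m₁, j₂±m₂, J±M) = (0,4,2,0,0,2)
P² = 48/5
sum k=2..2:
  [2] +1/4 = 1/4
S = 1/4
C² = P²·S² = 3/5 ; C = +0.774597

+0.774597  (= +√(3/5))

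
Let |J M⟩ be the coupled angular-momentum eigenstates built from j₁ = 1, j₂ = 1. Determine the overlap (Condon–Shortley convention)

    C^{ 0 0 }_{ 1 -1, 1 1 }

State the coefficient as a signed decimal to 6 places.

triangle: 2!×0!×0!/3! = 2/6
(j±m)!: 0!×2!×2!×0!×0!×0! = 4
prefactor² = (2J+1)×Δ×N² = 4/3
  k=2: +1/(2!×0!×0!×0!×0!×0!) = 1/2
Σ = 1/2  ⇒  CG² = 4/3×1/2² = 1/3
CG = +√(1/3) = +0.577350

+0.577350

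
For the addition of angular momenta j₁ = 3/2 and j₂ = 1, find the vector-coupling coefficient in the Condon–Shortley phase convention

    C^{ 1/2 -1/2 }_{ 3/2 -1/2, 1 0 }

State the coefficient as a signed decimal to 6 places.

-0.577350

j₁+j₂−J=2  J+j₁−j₂=1  J−j₁+j₂=0  j₁+j₂+J+1=4
(j₁±m₁, j₂±m₂, J±M) = (1,2,1,1,0,1)
P² = 1/3
sum k=1..1:
  [1] −1/1 = -1
S = -1
C² = P²·S² = 1/3 ; C = -0.577350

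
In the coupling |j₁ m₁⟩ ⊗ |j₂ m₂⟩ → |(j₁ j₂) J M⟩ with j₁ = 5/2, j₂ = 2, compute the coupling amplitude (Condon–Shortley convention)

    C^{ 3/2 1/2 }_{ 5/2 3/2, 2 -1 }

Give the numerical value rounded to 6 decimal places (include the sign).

√[4·3!2!1!/7! · 4!1!1!3!2!1!] = √(96/35)
  +(−1)^0/∏(0,3,1,1,1,0)! = 1/6  (running 1/6)
  +(−1)^1/∏(1,2,0,0,2,1)! = -1/4  (running -1/12)
⟨..|..⟩ = √(96/35)·(-1/12) = -0.138013

-0.138013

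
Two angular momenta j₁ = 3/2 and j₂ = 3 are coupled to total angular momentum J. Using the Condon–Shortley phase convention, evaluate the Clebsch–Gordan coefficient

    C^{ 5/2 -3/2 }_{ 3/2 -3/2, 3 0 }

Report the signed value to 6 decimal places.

triangle: 2!×1!×4!/8! = 48/40320
(j±m)!: 0!×3!×3!×3!×1!×4! = 5184
prefactor² = (2J+1)×Δ×N² = 1296/35
  k=2: +1/(2!×0!×1!×1!×0!×3!) = 1/12
Σ = 1/12  ⇒  CG² = 1296/35×1/12² = 9/35
CG = +√(9/35) = +0.507093

+0.507093  (= +√(9/35))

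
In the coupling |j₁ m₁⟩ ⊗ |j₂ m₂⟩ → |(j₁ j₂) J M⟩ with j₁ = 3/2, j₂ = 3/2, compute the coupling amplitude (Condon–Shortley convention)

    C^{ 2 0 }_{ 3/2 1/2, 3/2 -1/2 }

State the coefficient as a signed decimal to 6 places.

√[5·1!2!2!/6! · 2!1!1!2!2!2!] = √(4/9)
  +(−1)^0/∏(0,1,1,1,1,1)! = 1  (running 1)
  +(−1)^1/∏(1,0,0,0,2,2)! = -1/4  (running 3/4)
⟨..|..⟩ = √(4/9)·(3/4) = +0.500000

+0.500000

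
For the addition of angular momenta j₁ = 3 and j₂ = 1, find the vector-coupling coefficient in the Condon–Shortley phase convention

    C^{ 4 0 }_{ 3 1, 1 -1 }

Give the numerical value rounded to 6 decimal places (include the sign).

j₁+j₂−J=0  J+j₁−j₂=6  J−j₁+j₂=2  j₁+j₂+J+1=9
(j₁±m₁, j₂±m₂, J±M) = (4,2,0,2,4,4)
P² = 13824/7
sum k=0..0:
  [0] +1/96 = 1/96
S = 1/96
C² = P²·S² = 3/14 ; C = +0.462910

+√(3/14) ≈ +0.462910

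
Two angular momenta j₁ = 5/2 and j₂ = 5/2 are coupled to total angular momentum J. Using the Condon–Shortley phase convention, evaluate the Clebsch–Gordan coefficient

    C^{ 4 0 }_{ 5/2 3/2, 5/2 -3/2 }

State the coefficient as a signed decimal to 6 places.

√[9·1!4!4!/10! · 4!1!1!4!4!4!] = √(82944/175)
  +(−1)^0/∏(0,1,1,1,3,3)! = 1/36  (running 1/36)
  +(−1)^1/∏(1,0,0,0,4,4)! = -1/576  (running 5/192)
⟨..|..⟩ = √(82944/175)·(5/192) = +0.566947

+√(9/28) = +0.566947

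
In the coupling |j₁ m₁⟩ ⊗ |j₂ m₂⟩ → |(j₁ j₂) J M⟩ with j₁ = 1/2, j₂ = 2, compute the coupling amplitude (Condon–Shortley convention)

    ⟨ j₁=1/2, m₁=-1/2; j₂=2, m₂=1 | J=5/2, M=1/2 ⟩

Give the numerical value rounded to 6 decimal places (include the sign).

+√(2/5) = +0.632456

j₁+j₂−J=0  J+j₁−j₂=1  J−j₁+j₂=4  j₁+j₂+J+1=6
(j₁±m₁, j₂±m₂, J±M) = (0,1,3,1,3,2)
P² = 72/5
sum k=0..0:
  [0] +1/6 = 1/6
S = 1/6
C² = P²·S² = 2/5 ; C = +0.632456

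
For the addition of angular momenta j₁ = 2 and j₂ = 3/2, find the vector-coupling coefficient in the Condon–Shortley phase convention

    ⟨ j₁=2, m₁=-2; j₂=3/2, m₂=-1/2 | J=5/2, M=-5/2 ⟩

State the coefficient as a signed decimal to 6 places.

j₁+j₂−J=1  J+j₁−j₂=3  J−j₁+j₂=2  j₁+j₂+J+1=7
(j₁±m₁, j₂±m₂, J±M) = (0,4,1,2,0,5)
P² = 576/7
sum k=1..1:
  [1] −1/12 = -1/12
S = -1/12
C² = P²·S² = 4/7 ; C = -0.755929

-0.755929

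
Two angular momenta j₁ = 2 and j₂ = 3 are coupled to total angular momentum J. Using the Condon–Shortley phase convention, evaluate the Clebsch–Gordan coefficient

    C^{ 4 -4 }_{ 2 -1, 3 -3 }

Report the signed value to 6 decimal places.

√[9·1!3!5!/10! · 1!3!0!6!0!8!] = √(311040)
  +(−1)^0/∏(0,1,3,0,0,5)! = 1/720  (running 1/720)
⟨..|..⟩ = √(311040)·(1/720) = +0.774597

+0.774597  (= +√(3/5))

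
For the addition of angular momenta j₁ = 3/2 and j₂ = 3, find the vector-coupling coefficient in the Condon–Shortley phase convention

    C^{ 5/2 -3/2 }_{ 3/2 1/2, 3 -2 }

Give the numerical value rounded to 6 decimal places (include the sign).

j₁+j₂−J=2  J+j₁−j₂=1  J−j₁+j₂=4  j₁+j₂+J+1=8
(j₁±m₁, j₂±m₂, J±M) = (2,1,1,5,1,4)
P² = 288/7
sum k=0..1:
  [0] +1/12 = 1/12
  [1] −1/24 = -1/24
S = 1/24
C² = P²·S² = 1/14 ; C = +0.267261

+0.267261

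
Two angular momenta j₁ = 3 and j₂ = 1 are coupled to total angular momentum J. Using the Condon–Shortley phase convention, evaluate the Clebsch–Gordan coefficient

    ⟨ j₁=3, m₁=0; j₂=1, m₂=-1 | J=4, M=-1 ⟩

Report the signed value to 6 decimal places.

+√(5/14) = +0.597614

triangle: 0!*6!*2!/9! = 1440/362880
(j±m)!: 3!*3!*0!*2!*3!*5! = 51840
prefactor² = (2J+1)*Δ*N² = 12960/7
  k=0: +1/(0!*0!*3!*0!*3!*2!) = 1/72
Σ = 1/72  ⇒  CG² = 12960/7*1/72² = 5/14
CG = +√(5/14) = +0.597614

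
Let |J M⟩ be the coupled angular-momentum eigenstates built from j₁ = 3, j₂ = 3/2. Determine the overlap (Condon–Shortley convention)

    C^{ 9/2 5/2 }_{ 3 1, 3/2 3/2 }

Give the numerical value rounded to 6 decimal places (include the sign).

j₁+j₂−J=0  J+j₁−j₂=6  J−j₁+j₂=3  j₁+j₂+J+1=10
(j₁±m₁, j₂±m₂, J±M) = (4,2,3,0,7,2)
P² = 34560
sum k=0..0:
  [0] +1/288 = 1/288
S = 1/288
C² = P²·S² = 5/12 ; C = +0.645497

+√(5/12) ≈ +0.645497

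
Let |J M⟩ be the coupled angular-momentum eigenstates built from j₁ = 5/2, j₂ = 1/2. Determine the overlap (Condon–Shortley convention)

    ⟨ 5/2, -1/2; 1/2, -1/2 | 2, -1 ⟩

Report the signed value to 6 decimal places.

+0.577350

√[5·1!4!0!/6! · 2!3!0!1!1!3!] = √(12)
  +(−1)^0/∏(0,1,3,0,1,0)! = 1/6  (running 1/6)
⟨..|..⟩ = √(12)·(1/6) = +0.577350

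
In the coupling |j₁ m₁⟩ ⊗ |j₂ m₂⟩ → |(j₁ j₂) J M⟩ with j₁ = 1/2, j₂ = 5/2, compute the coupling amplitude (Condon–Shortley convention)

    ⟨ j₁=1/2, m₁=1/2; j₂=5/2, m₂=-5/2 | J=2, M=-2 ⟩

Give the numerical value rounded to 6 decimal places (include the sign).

j₁+j₂−J=1  J+j₁−j₂=0  J−j₁+j₂=4  j₁+j₂+J+1=6
(j₁±m₁, j₂±m₂, J±M) = (1,0,0,5,0,4)
P² = 480
sum k=0..0:
  [0] +1/24 = 1/24
S = 1/24
C² = P²·S² = 5/6 ; C = +0.912871

+0.912871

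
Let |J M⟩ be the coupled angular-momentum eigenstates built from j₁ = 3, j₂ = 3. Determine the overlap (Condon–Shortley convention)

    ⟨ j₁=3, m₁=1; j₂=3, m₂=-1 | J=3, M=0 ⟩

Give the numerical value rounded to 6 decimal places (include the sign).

-0.408248

j₁+j₂−J=3  J+j₁−j₂=3  J−j₁+j₂=3  j₁+j₂+J+1=10
(j₁±m₁, j₂±m₂, J±M) = (4,2,2,4,3,3)
P² = 864/25
sum k=0..2:
  [0] +1/24 = 1/24
  [1] −1/8 = -1/8
  [2] +1/72 = 1/72
S = -5/72
C² = P²·S² = 1/6 ; C = -0.408248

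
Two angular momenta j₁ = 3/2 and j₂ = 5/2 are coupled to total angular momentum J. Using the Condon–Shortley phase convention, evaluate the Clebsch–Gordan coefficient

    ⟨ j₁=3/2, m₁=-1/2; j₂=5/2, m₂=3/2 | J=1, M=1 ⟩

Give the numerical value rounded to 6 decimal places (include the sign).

√[3·3!0!2!/6! · 1!2!4!1!2!0!] = √(24/5)
  +(−1)^2/∏(2,1,0,2,0,0)! = 1/4  (running 1/4)
⟨..|..⟩ = √(24/5)·(1/4) = +0.547723

+0.547723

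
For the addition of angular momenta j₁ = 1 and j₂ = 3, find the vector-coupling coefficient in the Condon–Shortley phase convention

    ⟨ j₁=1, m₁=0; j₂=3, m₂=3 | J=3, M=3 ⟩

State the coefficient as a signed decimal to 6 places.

-0.866025

√[7·1!1!5!/8! · 1!1!6!0!6!0!] = √(10800)
  +(−1)^1/∏(1,0,0,5,1,0)! = -1/120  (running -1/120)
⟨..|..⟩ = √(10800)·(-1/120) = -0.866025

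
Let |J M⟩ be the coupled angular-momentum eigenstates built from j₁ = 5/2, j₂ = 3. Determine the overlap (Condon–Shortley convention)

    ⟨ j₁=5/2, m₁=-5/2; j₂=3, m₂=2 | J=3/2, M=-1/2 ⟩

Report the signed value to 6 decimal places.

+0.487950  (= +√(5/21))

triangle: 4!×1!×2!/8! = 48/40320
(j±m)!: 0!×5!×5!×1!×1!×2! = 28800
prefactor² = (2J+1)×Δ×N² = 960/7
  k=4: +1/(4!×0!×1!×1!×0!×1!) = 1/24
Σ = 1/24  ⇒  CG² = 960/7×1/24² = 5/21
CG = +√(5/21) = +0.487950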